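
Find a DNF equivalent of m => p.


Step 1: Rewrite m → p as ¬m ∨ p.

(~m) | p


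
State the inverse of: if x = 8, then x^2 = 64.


The inverse of (P → Q) is (¬P → ¬Q). It is equivalent to the converse, not to the original.
Here P = 'x = 8' and Q = 'x^2 = 64'.

If not (x = 8), then not (x^2 = 64).


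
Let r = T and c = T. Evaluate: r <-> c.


Biconditional is true when both operands have the same truth value.
Substitute: r=T, c=T.
T <-> T evaluates to T.

T


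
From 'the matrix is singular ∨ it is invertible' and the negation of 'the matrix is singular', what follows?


Disjunctive syllogism: from (P ∨ Q) and ¬P, infer Q.
One disjunct, 'the matrix is singular', is ruled out; the other must hold.

it is invertible


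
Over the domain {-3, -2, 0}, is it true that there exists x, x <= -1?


Evaluate the predicate on each element: -3:T, -2:T, 0:F.
Witness x = -3 satisfies the predicate.

T


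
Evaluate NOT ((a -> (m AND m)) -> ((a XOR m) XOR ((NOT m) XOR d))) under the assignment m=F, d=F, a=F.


Substitute m=F, d=F, a=F:
m AND m = F AND F = F
a -> (m AND m) = F -> F = T
a XOR m = F XOR F = F
NOT m = T
(NOT m) XOR d = T XOR F = T
(a XOR m) XOR ((NOT m) XOR d) = F XOR T = T
(a -> (m AND m)) -> ((a XOR m) XOR ((NOT m) XOR d)) = T -> T = T
NOT ((a -> (m AND m)) -> ((a XOR m) XOR ((NOT m) XOR d))) = F

F


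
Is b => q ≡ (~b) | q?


Compare truth tables:
b | q | φ | ψ
-------------
False | False | True | True
True | False | False | False
False | True | True | True
True | True | True | True
The columns φ and ψ agree on every row.

Yes, they are logically equivalent.


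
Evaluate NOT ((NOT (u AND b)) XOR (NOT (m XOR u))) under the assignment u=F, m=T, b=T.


Substitute u=F, m=T, b=T:
u AND b = F AND T = F
NOT (u AND b) = T
m XOR u = T XOR F = T
NOT (m XOR u) = F
(NOT (u AND b)) XOR (NOT (m XOR u)) = T XOR F = T
NOT ((NOT (u AND b)) XOR (NOT (m XOR u))) = F

F


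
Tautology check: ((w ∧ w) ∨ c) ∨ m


Build the truth table over {c, m, w}:
c | m | w | φ
-------------
F | F | F | F
T | F | F | T
F | T | F | T
T | T | F | T
F | F | T | T
T | F | T | T
F | T | T | T
T | T | T | T
Counterexample at row 1: with c=F, m=F, w=F, the formula is F.

No, it is not a tautology.


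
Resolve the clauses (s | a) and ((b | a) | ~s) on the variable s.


The clauses contain complementary literals s and ~s.
Resolution eliminates this pair and disjoins the remaining literals (merging duplicates).

(a | b)


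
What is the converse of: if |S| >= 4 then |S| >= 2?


The converse of (P → Q) is (Q → P). It is not in general equivalent to the original.
Here P = '|S| >= 4' and Q = '|S| >= 2'.

If |S| >= 2, then |S| >= 4.


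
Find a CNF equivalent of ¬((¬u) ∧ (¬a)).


Step 1: Apply De Morgan: ¬((¬u) ∧ (¬a)) = ¬(¬u) ∨ ¬(¬a).
Step 2: Eliminate any double negations (¬¬X = X).

u ∨ a


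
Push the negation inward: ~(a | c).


De Morgan: the negation of a disjunction is the conjunction of the negations.
Distribute ~ across |, flipping it to &, and negate each literal.

(~a) & (~c)


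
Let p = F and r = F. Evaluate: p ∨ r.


Disjunction is false only when both operands are false.
Substitute: p=F, r=F.
F ∨ F evaluates to F.

F


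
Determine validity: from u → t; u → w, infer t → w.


This is (no valid rule). There exist truth assignments where the premises are all true but the conclusion is false.

Invalid.


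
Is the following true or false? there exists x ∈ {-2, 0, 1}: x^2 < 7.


Evaluate the predicate on each element: -2:T, 0:T, 1:T.
Witness x = -2 satisfies the predicate.

T


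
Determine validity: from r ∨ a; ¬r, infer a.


This matches the form of disjunctive syllogism: the conclusion follows in every model of the premises.

Valid.


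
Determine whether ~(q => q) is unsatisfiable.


Truth table over {q}:
q | φ
-----
False | False
True | False
Every row is false.

Yes, it is a contradiction.


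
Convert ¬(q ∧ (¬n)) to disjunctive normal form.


Step 1: Apply De Morgan: ¬(q ∧ (¬n)) = ¬q ∨ ¬(¬n).
Step 2: Eliminate any double negations (¬¬X = X).

(¬q) ∨ n


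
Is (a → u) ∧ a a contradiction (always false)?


Truth table over {a, u}:
a | u | φ
---------
F | F | F
T | F | F
F | T | F
T | T | T
Satisfying assignment at row 4: a=T, u=T gives T.

No, it is not a contradiction.


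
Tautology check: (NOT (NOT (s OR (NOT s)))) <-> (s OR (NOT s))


Build the truth table over {s}:
s | φ
-----
F | T
T | T
Every row evaluates to true.

Yes, it is a tautology.


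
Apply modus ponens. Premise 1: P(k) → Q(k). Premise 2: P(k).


Modus ponens: from (P → Q) and P, infer Q.
P = 'P(k)' is asserted, and P → Q holds, so Q follows.

Q(k).


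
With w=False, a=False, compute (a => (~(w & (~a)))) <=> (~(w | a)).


Substitute w=False, a=False:
~a = True
w & (~a) = False & True = False
~(w & (~a)) = True
a => (~(w & (~a))) = False => True = True
w | a = False | False = False
~(w | a) = True
(a => (~(w & (~a)))) <=> (~(w | a)) = True <=> True = True

True


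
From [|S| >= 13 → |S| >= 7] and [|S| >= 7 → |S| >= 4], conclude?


Hypothetical syllogism: from (P → Q) and (Q → R), infer (P → R).
Chain the two implications through the shared middle term '|S| >= 7'.

|S| >= 13 → |S| >= 4


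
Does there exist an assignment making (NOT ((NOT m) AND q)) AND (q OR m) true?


Search for a satisfying assignment over {m, q}.
Try m=T, q=F: the formula evaluates to T.
A satisfying assignment exists.

Satisfiable.


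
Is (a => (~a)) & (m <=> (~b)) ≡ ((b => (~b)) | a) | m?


Compare truth tables:
a | b | m | φ | ψ
-----------------
False | False | False | False | True
True | False | False | False | True
False | True | False | True | False
True | True | False | False | True
False | False | True | True | True
True | False | True | False | True
False | True | True | False | True
True | True | True | False | True
They differ at row 1 (a=False, b=False, m=False): φ=False but ψ=True.

No, they are not logically equivalent.


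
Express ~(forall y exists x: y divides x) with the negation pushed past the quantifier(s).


Negation flips each quantifier (∀↔∃) and negates the inner predicate.
¬(forall y exists x: φ) = exists y forall x: ¬φ.

exists y forall x: ~(y divides x)


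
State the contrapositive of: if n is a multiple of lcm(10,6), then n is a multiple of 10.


The contrapositive of (P → Q) is (¬Q → ¬P); it is logically equivalent to the original.
Here P = 'n is a multiple of lcm(10,6)' and Q = 'n is a multiple of 10'.

If not (n is a multiple of 10), then not (n is a multiple of lcm(10,6)).


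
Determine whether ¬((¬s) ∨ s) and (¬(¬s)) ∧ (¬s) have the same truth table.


Compare truth tables:
s | φ | ψ
---------
F | F | F
T | F | F
The columns φ and ψ agree on every row.

Yes, they are logically equivalent.


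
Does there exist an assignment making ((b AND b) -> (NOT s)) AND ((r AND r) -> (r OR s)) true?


Search for a satisfying assignment over {b, r, s}.
Try b=F, r=F, s=F: the formula evaluates to T.
A satisfying assignment exists.

Satisfiable.


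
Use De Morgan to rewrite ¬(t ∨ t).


De Morgan: the negation of a disjunction is the conjunction of the negations.
Distribute ¬ across ∨, flipping it to ∧, and negate each literal.

(¬t) ∧ (¬t)


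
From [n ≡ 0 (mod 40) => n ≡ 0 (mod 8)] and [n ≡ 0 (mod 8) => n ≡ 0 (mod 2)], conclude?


Hypothetical syllogism: from (P → Q) and (Q → R), infer (P → R).
Chain the two implications through the shared middle term 'n ≡ 0 (mod 8)'.

n ≡ 0 (mod 40) => n ≡ 0 (mod 2)


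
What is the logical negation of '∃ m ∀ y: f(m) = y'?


Negation flips each quantifier (∀↔∃) and negates the inner predicate.
¬(∃ m ∀ y: φ) = ∀ m ∃ y: ¬φ.

∀ m ∃ y: ¬(f(m) = y)


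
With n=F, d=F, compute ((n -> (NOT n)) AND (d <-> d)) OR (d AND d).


Substitute n=F, d=F:
NOT n = T
n -> (NOT n) = F -> T = T
d <-> d = F <-> F = T
(n -> (NOT n)) AND (d <-> d) = T AND T = T
d AND d = F AND F = F
((n -> (NOT n)) AND (d <-> d)) OR (d AND d) = T OR F = T

T


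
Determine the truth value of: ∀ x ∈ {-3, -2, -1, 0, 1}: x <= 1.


Evaluate the predicate on each element: -3:T, -2:T, -1:T, 0:T, 1:T.
Every element satisfies the predicate.

T


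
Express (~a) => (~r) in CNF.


Step 1: Rewrite (¬a) → (¬r) as ¬(¬a) ∨ (¬r).
Step 2: Eliminate any double negations (¬¬X = X).

a | (~r)


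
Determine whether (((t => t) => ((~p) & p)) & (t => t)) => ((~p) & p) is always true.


Build the truth table over {p, t}:
p | t | φ
---------
False | False | True
True | False | True
False | True | True
True | True | True
Every row evaluates to true.

Yes, it is a tautology.


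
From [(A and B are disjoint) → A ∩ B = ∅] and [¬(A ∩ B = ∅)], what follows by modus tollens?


Modus tollens: from (P → Q) and ¬Q, infer ¬P.
Q = 'A ∩ B = ∅' is denied; since P → Q, P must also fail.

Not ((A and B are disjoint)).


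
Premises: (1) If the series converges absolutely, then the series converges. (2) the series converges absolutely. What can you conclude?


Modus ponens: from (P → Q) and P, infer Q.
P = 'the series converges absolutely' is asserted, and P → Q holds, so Q follows.

the series converges.


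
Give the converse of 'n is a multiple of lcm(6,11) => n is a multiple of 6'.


The converse of (P → Q) is (Q → P). It is not in general equivalent to the original.
Here P = 'n is a multiple of lcm(6,11)' and Q = 'n is a multiple of 6'.

If n is a multiple of 6, then n is a multiple of lcm(6,11).


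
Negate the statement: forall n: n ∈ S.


¬(forall x: φ) = exists x: ¬φ, and ¬(exists x: φ) = forall x: ¬φ.
Apply to the universal statement.

exists n: ~(n ∈ S)


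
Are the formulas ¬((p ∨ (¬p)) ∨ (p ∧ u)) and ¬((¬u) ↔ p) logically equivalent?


Compare truth tables:
p | u | φ | ψ
-------------
F | F | F | T
T | F | F | F
F | T | F | F
T | T | F | T
They differ at row 1 (p=F, u=F): φ=F but ψ=T.

No, they are not logically equivalent.


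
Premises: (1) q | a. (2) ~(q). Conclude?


Disjunctive syllogism: from (P ∨ Q) and ¬P, infer Q.
One disjunct, 'q', is ruled out; the other must hold.

a


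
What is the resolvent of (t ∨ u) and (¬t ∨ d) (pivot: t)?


The clauses contain complementary literals t and ¬t.
Resolution eliminates this pair and disjoins the remaining literals (merging duplicates).

(u ∨ d)


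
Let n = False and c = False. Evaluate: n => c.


Implication is false only when antecedent is true and consequent is false.
Substitute: n=False, c=False.
False => False evaluates to True.

True


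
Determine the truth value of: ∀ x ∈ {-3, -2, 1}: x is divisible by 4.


Evaluate the predicate on each element: -3:F, -2:F, 1:F.
Counterexample x = -3 fails the predicate.

F


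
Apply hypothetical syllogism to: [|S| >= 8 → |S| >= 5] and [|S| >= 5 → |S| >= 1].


Hypothetical syllogism: from (P → Q) and (Q → R), infer (P → R).
Chain the two implications through the shared middle term '|S| >= 5'.

|S| >= 8 → |S| >= 1


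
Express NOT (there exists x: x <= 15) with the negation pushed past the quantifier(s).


¬(for all x: φ) = there exists x: ¬φ, and ¬(there exists x: φ) = for all x: ¬φ.
Apply to the existential statement.

for all x: NOT(x <= 15)


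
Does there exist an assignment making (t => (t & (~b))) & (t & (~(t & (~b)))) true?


Check all 4 assignments over {b, t}:
b | t | φ
---------
False | False | False
True | False | False
False | True | False
True | True | False
No assignment makes the formula true.

Unsatisfiable.


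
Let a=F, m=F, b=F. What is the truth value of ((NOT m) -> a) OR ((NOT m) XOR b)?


Substitute a=F, m=F, b=F:
NOT m = T
(NOT m) -> a = T -> F = F
NOT m = T
(NOT m) XOR b = T XOR F = T
((NOT m) -> a) OR ((NOT m) XOR b) = F OR T = T

T


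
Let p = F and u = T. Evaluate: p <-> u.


Biconditional is true when both operands have the same truth value.
Substitute: p=F, u=T.
F <-> T evaluates to F.

F


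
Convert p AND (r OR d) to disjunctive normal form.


Step 1: Distribute ∧ over ∨: p ∧ (r ∨ d) = (p ∧ r) ∨ (p ∧ d).

(p AND r) OR (p AND d)


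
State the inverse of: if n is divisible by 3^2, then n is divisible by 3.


The inverse of (P → Q) is (¬P → ¬Q). It is equivalent to the converse, not to the original.
Here P = 'n is divisible by 3^2' and Q = 'n is divisible by 3'.

If not (n is divisible by 3^2), then not (n is divisible by 3).


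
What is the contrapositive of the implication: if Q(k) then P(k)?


The contrapositive of (P → Q) is (¬Q → ¬P); it is logically equivalent to the original.
Here P = 'Q(k)' and Q = 'P(k)'.

If not (P(k)), then not (Q(k)).


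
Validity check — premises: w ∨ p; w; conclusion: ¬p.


This is affirming a disjunct (fallacy). There exist truth assignments where the premises are all true but the conclusion is false.

Invalid.


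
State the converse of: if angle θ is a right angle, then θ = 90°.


The converse of (P → Q) is (Q → P). It is not in general equivalent to the original.
Here P = 'angle θ is a right angle' and Q = 'θ = 90°'.

If θ = 90°, then angle θ is a right angle.


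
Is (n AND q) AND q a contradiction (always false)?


Truth table over {n, q}:
n | q | φ
---------
F | F | F
T | F | F
F | T | F
T | T | T
Satisfying assignment at row 4: n=T, q=T gives T.

No, it is not a contradiction.


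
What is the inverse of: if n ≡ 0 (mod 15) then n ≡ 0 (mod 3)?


The inverse of (P → Q) is (¬P → ¬Q). It is equivalent to the converse, not to the original.
Here P = 'n ≡ 0 (mod 15)' and Q = 'n ≡ 0 (mod 3)'.

If not (n ≡ 0 (mod 15)), then not (n ≡ 0 (mod 3)).


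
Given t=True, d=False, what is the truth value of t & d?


Conjunction is true only when both operands are true.
Substitute: t=True, d=False.
True & False evaluates to False.

False


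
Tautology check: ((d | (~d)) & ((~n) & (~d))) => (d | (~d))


Build the truth table over {d, n}:
d | n | φ
---------
False | False | True
True | False | True
False | True | True
True | True | True
Every row evaluates to true.

Yes, it is a tautology.


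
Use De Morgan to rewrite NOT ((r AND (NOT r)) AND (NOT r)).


De Morgan: the negation of a conjunction is the disjunction of the negations.
Distribute NOT across AND, flipping it to OR, and negate each literal.

((NOT r) OR r) OR r


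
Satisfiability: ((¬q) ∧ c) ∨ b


Search for a satisfying assignment over {b, c, q}.
Try b=T, c=F, q=F: the formula evaluates to T.
A satisfying assignment exists.

Satisfiable.


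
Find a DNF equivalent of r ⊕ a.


Step 1: r ⊕ a is true exactly when they disagree: (r ∧ ¬a) ∨ (¬r ∧ a).

(r ∧ (¬a)) ∨ ((¬r) ∧ a)


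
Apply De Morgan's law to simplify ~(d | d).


De Morgan: the negation of a disjunction is the conjunction of the negations.
Distribute ~ across |, flipping it to &, and negate each literal.

(~d) & (~d)


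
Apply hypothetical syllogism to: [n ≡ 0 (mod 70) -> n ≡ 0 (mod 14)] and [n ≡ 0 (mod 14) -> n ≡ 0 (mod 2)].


Hypothetical syllogism: from (P → Q) and (Q → R), infer (P → R).
Chain the two implications through the shared middle term 'n ≡ 0 (mod 14)'.

n ≡ 0 (mod 70) -> n ≡ 0 (mod 2)


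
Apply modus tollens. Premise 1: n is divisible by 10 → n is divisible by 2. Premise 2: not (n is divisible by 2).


Modus tollens: from (P → Q) and ¬Q, infer ¬P.
Q = 'n is divisible by 2' is denied; since P → Q, P must also fail.

Not (n is divisible by 10).


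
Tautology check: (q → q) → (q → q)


Build the truth table over {q}:
q | φ
-----
F | T
T | T
Every row evaluates to true.

Yes, it is a tautology.


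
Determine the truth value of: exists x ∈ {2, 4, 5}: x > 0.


Evaluate the predicate on each element: 2:True, 4:True, 5:True.
Witness x = 2 satisfies the predicate.

True


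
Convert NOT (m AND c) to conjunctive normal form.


Step 1: Apply De Morgan: ¬(m ∧ c) = ¬m ∨ ¬c.

(NOT m) OR (NOT c)


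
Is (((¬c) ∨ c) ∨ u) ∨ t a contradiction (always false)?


Truth table over {c, t, u}:
c | t | u | φ
-------------
F | F | F | T
T | F | F | T
F | T | F | T
T | T | F | T
F | F | T | T
T | F | T | T
F | T | T | T
T | T | T | T
Satisfying assignment at row 1: c=F, t=F, u=F gives T.

No, it is not a contradiction.


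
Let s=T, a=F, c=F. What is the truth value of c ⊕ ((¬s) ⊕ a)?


Substitute s=T, a=F, c=F:
¬s = F
(¬s) ⊕ a = F ⊕ F = F
c ⊕ ((¬s) ⊕ a) = F ⊕ F = F

F


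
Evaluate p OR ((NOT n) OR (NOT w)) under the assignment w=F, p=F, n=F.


Substitute w=F, p=F, n=F:
NOT n = T
NOT w = T
(NOT n) OR (NOT w) = T OR T = T
p OR ((NOT n) OR (NOT w)) = F OR T = T

T


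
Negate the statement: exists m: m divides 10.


¬(forall x: φ) = exists x: ¬φ, and ¬(exists x: φ) = forall x: ¬φ.
Apply to the existential statement.

forall m: ~(m divides 10)


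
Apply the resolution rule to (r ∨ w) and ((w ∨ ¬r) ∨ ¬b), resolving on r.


The clauses contain complementary literals r and ¬r.
Resolution eliminates this pair and disjoins the remaining literals (merging duplicates).

(w ∨ ¬b)


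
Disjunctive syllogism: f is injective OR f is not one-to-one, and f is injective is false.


Disjunctive syllogism: from (P ∨ Q) and ¬P, infer Q.
One disjunct, 'f is injective', is ruled out; the other must hold.

f is not one-to-one


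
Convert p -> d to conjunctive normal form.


Step 1: Rewrite p → d as ¬p ∨ d.

(NOT p) OR d


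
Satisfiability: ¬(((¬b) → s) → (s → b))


Search for a satisfying assignment over {b, s}.
Try b=F, s=T: the formula evaluates to T.
A satisfying assignment exists.

Satisfiable.


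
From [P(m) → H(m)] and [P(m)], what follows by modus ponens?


Modus ponens: from (P → Q) and P, infer Q.
P = 'P(m)' is asserted, and P → Q holds, so Q follows.

H(m).


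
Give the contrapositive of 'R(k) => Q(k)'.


The contrapositive of (P → Q) is (¬Q → ¬P); it is logically equivalent to the original.
Here P = 'R(k)' and Q = 'Q(k)'.

If not (Q(k)), then not (R(k)).


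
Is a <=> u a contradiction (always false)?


Truth table over {a, u}:
a | u | φ
---------
False | False | True
True | False | False
False | True | False
True | True | True
Satisfying assignment at row 1: a=False, u=False gives True.

No, it is not a contradiction.


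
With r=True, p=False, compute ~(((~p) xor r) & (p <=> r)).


Substitute r=True, p=False:
~p = True
(~p) xor r = True xor True = False
p <=> r = False <=> True = False
((~p) xor r) & (p <=> r) = False & False = False
~(((~p) xor r) & (p <=> r)) = True

True


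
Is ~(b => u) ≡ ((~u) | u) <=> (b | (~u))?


Compare truth tables:
b | u | φ | ψ
-------------
False | False | False | True
True | False | True | True
False | True | False | False
True | True | False | True
They differ at row 1 (b=False, u=False): φ=False but ψ=True.

No, they are not logically equivalent.


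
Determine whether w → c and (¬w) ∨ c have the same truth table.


Compare truth tables:
c | w | φ | ψ
-------------
F | F | T | T
T | F | T | T
F | T | F | F
T | T | T | T
The columns φ and ψ agree on every row.

Yes, they are logically equivalent.


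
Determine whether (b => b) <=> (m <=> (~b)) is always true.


Build the truth table over {b, m}:
b | m | φ
---------
False | False | False
True | False | True
False | True | True
True | True | False
Counterexample at row 1: with b=False, m=False, the formula is False.

No, it is not a tautology.


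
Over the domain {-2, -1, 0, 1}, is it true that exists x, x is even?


Evaluate the predicate on each element: -2:True, -1:False, 0:True, 1:False.
Witness x = -2 satisfies the predicate.

True


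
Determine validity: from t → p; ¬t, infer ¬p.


This is denying the antecedent (fallacy). There exist truth assignments where the premises are all true but the conclusion is false.

Invalid.


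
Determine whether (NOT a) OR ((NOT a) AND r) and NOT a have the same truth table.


Compare truth tables:
a | r | φ | ψ
-------------
F | F | T | T
T | F | F | F
F | T | T | T
T | T | F | F
The columns φ and ψ agree on every row.

Yes, they are logically equivalent.


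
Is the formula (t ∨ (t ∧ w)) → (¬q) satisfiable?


Search for a satisfying assignment over {q, t, w}.
Try q=F, t=F, w=F: the formula evaluates to T.
A satisfying assignment exists.

Satisfiable.


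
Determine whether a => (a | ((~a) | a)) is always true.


Build the truth table over {a}:
a | φ
-----
False | True
True | True
Every row evaluates to true.

Yes, it is a tautology.


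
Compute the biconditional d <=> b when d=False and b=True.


Biconditional is true when both operands have the same truth value.
Substitute: d=False, b=True.
False <=> True evaluates to False.

False


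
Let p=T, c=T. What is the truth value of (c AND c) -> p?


Substitute p=T, c=T:
c AND c = T AND T = T
(c AND c) -> p = T -> T = T

T


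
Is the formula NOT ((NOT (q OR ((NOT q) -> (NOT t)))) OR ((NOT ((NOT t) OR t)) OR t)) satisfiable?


Search for a satisfying assignment over {q, t}.
Try q=F, t=F: the formula evaluates to T.
A satisfying assignment exists.

Satisfiable.


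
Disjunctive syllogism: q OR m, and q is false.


Disjunctive syllogism: from (P ∨ Q) and ¬P, infer Q.
One disjunct, 'q', is ruled out; the other must hold.

m


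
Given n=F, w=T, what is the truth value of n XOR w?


Exclusive or is true when exactly one operand is true.
Substitute: n=F, w=T.
F XOR T evaluates to T.

T


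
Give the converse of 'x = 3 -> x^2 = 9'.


The converse of (P → Q) is (Q → P). It is not in general equivalent to the original.
Here P = 'x = 3' and Q = 'x^2 = 9'.

If x^2 = 9, then x = 3.


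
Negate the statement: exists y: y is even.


¬(forall x: φ) = exists x: ¬φ, and ¬(exists x: φ) = forall x: ¬φ.
Apply to the existential statement.

forall y: ~(y is even)


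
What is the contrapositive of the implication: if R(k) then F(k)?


The contrapositive of (P → Q) is (¬Q → ¬P); it is logically equivalent to the original.
Here P = 'R(k)' and Q = 'F(k)'.

If not (F(k)), then not (R(k)).


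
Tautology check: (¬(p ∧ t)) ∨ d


Build the truth table over {d, p, t}:
d | p | t | φ
-------------
F | F | F | T
T | F | F | T
F | T | F | T
T | T | F | T
F | F | T | T
T | F | T | T
F | T | T | F
T | T | T | T
Counterexample at row 7: with d=F, p=T, t=T, the formula is F.

No, it is not a tautology.


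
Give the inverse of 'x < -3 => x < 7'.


The inverse of (P → Q) is (¬P → ¬Q). It is equivalent to the converse, not to the original.
Here P = 'x < -3' and Q = 'x < 7'.

If not (x < -3), then not (x < 7).


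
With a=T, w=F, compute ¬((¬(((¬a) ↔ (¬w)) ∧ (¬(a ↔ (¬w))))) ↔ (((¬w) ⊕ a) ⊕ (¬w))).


Substitute a=T, w=F:
… (earlier sub-steps elided)
a ↔ (¬w) = T ↔ T = T
¬(a ↔ (¬w)) = F
((¬a) ↔ (¬w)) ∧ (¬(a ↔ (¬w))) = F ∧ F = F
¬(((¬a) ↔ (¬w)) ∧ (¬(a ↔ (¬w)))) = T
¬w = T
(¬w) ⊕ a = T ⊕ T = F
¬w = T
((¬w) ⊕ a) ⊕ (¬w) = F ⊕ T = T
(¬(((¬a) ↔ (¬w)) ∧ (¬(a ↔ (¬w))))) ↔ (((¬w) ⊕ a) ⊕ (¬w)) = T ↔ T = T
¬((¬(((¬a) ↔ (¬w)) ∧ (¬(a ↔ (¬w))))) ↔ (((¬w) ⊕ a) ⊕ (¬w))) = F

F


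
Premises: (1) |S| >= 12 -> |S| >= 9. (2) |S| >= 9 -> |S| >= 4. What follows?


Hypothetical syllogism: from (P → Q) and (Q → R), infer (P → R).
Chain the two implications through the shared middle term '|S| >= 9'.

|S| >= 12 -> |S| >= 4


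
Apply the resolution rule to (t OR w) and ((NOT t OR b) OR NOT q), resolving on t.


The clauses contain complementary literals t and NOTt.
Resolution eliminates this pair and disjoins the remaining literals (merging duplicates).

((w OR NOT q) OR b)


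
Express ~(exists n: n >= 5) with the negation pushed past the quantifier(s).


¬(forall x: φ) = exists x: ¬φ, and ¬(exists x: φ) = forall x: ¬φ.
Apply to the existential statement.

forall n: ~(n >= 5)


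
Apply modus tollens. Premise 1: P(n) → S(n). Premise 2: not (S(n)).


Modus tollens: from (P → Q) and ¬Q, infer ¬P.
Q = 'S(n)' is denied; since P → Q, P must also fail.

Not (P(n)).


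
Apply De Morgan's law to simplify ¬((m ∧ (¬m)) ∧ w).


De Morgan: the negation of a conjunction is the disjunction of the negations.
Distribute ¬ across ∧, flipping it to ∨, and negate each literal.

((¬m) ∨ m) ∨ (¬w)


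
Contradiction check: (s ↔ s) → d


Truth table over {d, s}:
d | s | φ
---------
F | F | F
T | F | T
F | T | F
T | T | T
Satisfying assignment at row 2: d=T, s=F gives T.

No, it is not a contradiction.


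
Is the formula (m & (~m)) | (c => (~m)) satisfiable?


Search for a satisfying assignment over {c, m}.
Try c=False, m=False: the formula evaluates to True.
A satisfying assignment exists.

Satisfiable.


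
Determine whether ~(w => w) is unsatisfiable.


Truth table over {w}:
w | φ
-----
False | False
True | False
Every row is false.

Yes, it is a contradiction.


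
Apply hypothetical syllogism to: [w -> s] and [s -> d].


Hypothetical syllogism: from (P → Q) and (Q → R), infer (P → R).
Chain the two implications through the shared middle term 's'.

w -> d


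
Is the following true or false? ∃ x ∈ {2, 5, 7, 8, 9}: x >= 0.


Evaluate the predicate on each element: 2:T, 5:T, 7:T, 8:T, 9:T.
Witness x = 2 satisfies the predicate.

T


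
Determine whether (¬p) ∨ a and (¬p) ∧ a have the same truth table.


Compare truth tables:
a | p | φ | ψ
-------------
F | F | T | F
T | F | T | T
F | T | F | F
T | T | T | F
They differ at row 1 (a=F, p=F): φ=T but ψ=F.

No, they are not logically equivalent.


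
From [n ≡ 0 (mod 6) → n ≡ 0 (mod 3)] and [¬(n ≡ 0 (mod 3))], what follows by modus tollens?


Modus tollens: from (P → Q) and ¬Q, infer ¬P.
Q = 'n ≡ 0 (mod 3)' is denied; since P → Q, P must also fail.

Not (n ≡ 0 (mod 6)).


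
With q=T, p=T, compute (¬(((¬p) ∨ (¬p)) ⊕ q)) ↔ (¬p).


Substitute q=T, p=T:
¬p = F
¬p = F
(¬p) ∨ (¬p) = F ∨ F = F
((¬p) ∨ (¬p)) ⊕ q = F ⊕ T = T
¬(((¬p) ∨ (¬p)) ⊕ q) = F
¬p = F
(¬(((¬p) ∨ (¬p)) ⊕ q)) ↔ (¬p) = F ↔ F = T

T


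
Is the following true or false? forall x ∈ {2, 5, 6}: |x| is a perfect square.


Evaluate the predicate on each element: 2:False, 5:False, 6:False.
Counterexample x = 2 fails the predicate.

False


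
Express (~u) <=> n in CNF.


Step 1: Rewrite (¬u) ↔ n as ((¬u) → n) ∧ (n → (¬u)).
Step 2: Rewrite each implication as a disjunction.
Step 3: Eliminate any double negations (¬¬X = X).

(u | n) & ((~n) | (~u))


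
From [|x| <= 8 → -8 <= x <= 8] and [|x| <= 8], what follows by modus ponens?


Modus ponens: from (P → Q) and P, infer Q.
P = '|x| <= 8' is asserted, and P → Q holds, so Q follows.

-8 <= x <= 8.


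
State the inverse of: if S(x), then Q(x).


The inverse of (P → Q) is (¬P → ¬Q). It is equivalent to the converse, not to the original.
Here P = 'S(x)' and Q = 'Q(x)'.

If not (S(x)), then not (Q(x)).


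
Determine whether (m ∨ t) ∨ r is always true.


Build the truth table over {m, r, t}:
m | r | t | φ
-------------
F | F | F | F
T | F | F | T
F | T | F | T
T | T | F | T
F | F | T | T
T | F | T | T
F | T | T | T
T | T | T | T
Counterexample at row 1: with m=F, r=F, t=F, the formula is F.

No, it is not a tautology.


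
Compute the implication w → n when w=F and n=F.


Implication is false only when antecedent is true and consequent is false.
Substitute: w=F, n=F.
F → F evaluates to T.

T


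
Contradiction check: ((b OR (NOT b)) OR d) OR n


Truth table over {b, d, n}:
b | d | n | φ
-------------
F | F | F | T
T | F | F | T
F | T | F | T
T | T | F | T
F | F | T | T
T | F | T | T
F | T | T | T
T | T | T | T
Satisfying assignment at row 1: b=F, d=F, n=F gives T.

No, it is not a contradiction.


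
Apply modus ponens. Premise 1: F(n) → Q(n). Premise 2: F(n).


Modus ponens: from (P → Q) and P, infer Q.
P = 'F(n)' is asserted, and P → Q holds, so Q follows.

Q(n).


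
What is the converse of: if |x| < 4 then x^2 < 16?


The converse of (P → Q) is (Q → P). It is not in general equivalent to the original.
Here P = '|x| < 4' and Q = 'x^2 < 16'.

If x^2 < 16, then |x| < 4.


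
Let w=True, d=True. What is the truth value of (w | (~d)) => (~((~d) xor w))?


Substitute w=True, d=True:
~d = False
w | (~d) = True | False = True
~d = False
(~d) xor w = False xor True = True
~((~d) xor w) = False
(w | (~d)) => (~((~d) xor w)) = True => False = False

False


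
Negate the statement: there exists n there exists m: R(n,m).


Negation flips each quantifier (∀↔∃) and negates the inner predicate.
¬(there exists n there exists m: φ) = for all n for all m: ¬φ.

for all n for all m: NOT(R(n,m))


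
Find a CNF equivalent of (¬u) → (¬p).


Step 1: Rewrite (¬u) → (¬p) as ¬(¬u) ∨ (¬p).
Step 2: Eliminate any double negations (¬¬X = X).

u ∨ (¬p)


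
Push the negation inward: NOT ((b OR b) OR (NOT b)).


De Morgan: the negation of a disjunction is the conjunction of the negations.
Distribute NOT across OR, flipping it to AND, and negate each literal.

((NOT b) AND (NOT b)) AND b


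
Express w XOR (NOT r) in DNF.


Step 1: w ⊕ (¬r) is true exactly when they disagree: (w ∧ ¬(¬r)) ∨ (¬w ∧ (¬r)).
Step 2: Eliminate any double negations (¬¬X = X).

(w AND r) OR ((NOT w) AND (NOT r))


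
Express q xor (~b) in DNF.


Step 1: q ⊕ (¬b) is true exactly when they disagree: (q ∧ ¬(¬b)) ∨ (¬q ∧ (¬b)).
Step 2: Eliminate any double negations (¬¬X = X).

(q & b) | ((~q) & (~b))


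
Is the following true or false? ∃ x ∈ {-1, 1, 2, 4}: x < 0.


Evaluate the predicate on each element: -1:T, 1:F, 2:F, 4:F.
Witness x = -1 satisfies the predicate.

T


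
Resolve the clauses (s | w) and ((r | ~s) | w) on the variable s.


The clauses contain complementary literals s and ~s.
Resolution eliminates this pair and disjoins the remaining literals (merging duplicates).

(w | r)


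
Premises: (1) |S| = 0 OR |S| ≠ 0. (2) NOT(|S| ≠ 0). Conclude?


Disjunctive syllogism: from (P ∨ Q) and ¬P, infer Q.
One disjunct, '|S| ≠ 0', is ruled out; the other must hold.

|S| = 0


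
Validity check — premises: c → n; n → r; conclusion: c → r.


This matches the form of hypothetical syllogism: the conclusion follows in every model of the premises.

Valid.


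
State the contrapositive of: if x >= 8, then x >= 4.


The contrapositive of (P → Q) is (¬Q → ¬P); it is logically equivalent to the original.
Here P = 'x >= 8' and Q = 'x >= 4'.

If not (x >= 4), then not (x >= 8).


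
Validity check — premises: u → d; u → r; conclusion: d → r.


This is (no valid rule). There exist truth assignments where the premises are all true but the conclusion is false.

Invalid.


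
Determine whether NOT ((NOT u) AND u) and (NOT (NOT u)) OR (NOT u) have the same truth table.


Compare truth tables:
u | φ | ψ
---------
F | T | T
T | T | T
The columns φ and ψ agree on every row.

Yes, they are logically equivalent.


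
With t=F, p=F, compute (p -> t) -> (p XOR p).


Substitute t=F, p=F:
p -> t = F -> F = T
p XOR p = F XOR F = F
(p -> t) -> (p XOR p) = T -> F = F

F


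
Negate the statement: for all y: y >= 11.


¬(for all x: φ) = there exists x: ¬φ, and ¬(there exists x: φ) = for all x: ¬φ.
Apply to the universal statement.

there exists y: NOT(y >= 11)


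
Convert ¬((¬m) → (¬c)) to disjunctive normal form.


Step 1: Rewrite implication then negate: ¬(¬(¬m) ∨ (¬c)) = (¬m) ∧ ¬(¬c).
Step 2: Eliminate any double negations (¬¬X = X).

(¬m) ∧ c


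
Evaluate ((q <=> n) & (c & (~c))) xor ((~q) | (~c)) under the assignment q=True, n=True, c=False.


Substitute q=True, n=True, c=False:
q <=> n = True <=> True = True
~c = True
c & (~c) = False & True = False
(q <=> n) & (c & (~c)) = True & False = False
~q = False
~c = True
(~q) | (~c) = False | True = True
((q <=> n) & (c & (~c))) xor ((~q) | (~c)) = False xor True = True

True


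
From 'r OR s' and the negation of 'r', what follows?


Disjunctive syllogism: from (P ∨ Q) and ¬P, infer Q.
One disjunct, 'r', is ruled out; the other must hold.

s


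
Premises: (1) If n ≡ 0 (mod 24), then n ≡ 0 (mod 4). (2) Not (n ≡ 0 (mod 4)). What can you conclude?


Modus tollens: from (P → Q) and ¬Q, infer ¬P.
Q = 'n ≡ 0 (mod 4)' is denied; since P → Q, P must also fail.

Not (n ≡ 0 (mod 24)).


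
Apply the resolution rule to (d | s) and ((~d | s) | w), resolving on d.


The clauses contain complementary literals d and ~d.
Resolution eliminates this pair and disjoins the remaining literals (merging duplicates).

(s | w)


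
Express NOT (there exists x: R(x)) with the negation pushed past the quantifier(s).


¬(for all x: φ) = there exists x: ¬φ, and ¬(there exists x: φ) = for all x: ¬φ.
Apply to the existential statement.

for all x: NOT(R(x))


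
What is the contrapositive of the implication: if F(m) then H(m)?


The contrapositive of (P → Q) is (¬Q → ¬P); it is logically equivalent to the original.
Here P = 'F(m)' and Q = 'H(m)'.

If not (H(m)), then not (F(m)).


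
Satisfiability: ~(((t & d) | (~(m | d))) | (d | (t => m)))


Check all 8 assignments over {d, m, t}:
d | m | t | φ
-------------
False | False | False | False
True | False | False | False
False | True | False | False
True | True | False | False
False | False | True | False
True | False | True | False
False | True | True | False
True | True | True | False
No assignment makes the formula true.

Unsatisfiable.


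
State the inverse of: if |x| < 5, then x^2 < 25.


The inverse of (P → Q) is (¬P → ¬Q). It is equivalent to the converse, not to the original.
Here P = '|x| < 5' and Q = 'x^2 < 25'.

If not (|x| < 5), then not (x^2 < 25).


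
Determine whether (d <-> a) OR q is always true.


Build the truth table over {a, d, q}:
a | d | q | φ
-------------
F | F | F | T
T | F | F | F
F | T | F | F
T | T | F | T
F | F | T | T
T | F | T | T
F | T | T | T
T | T | T | T
Counterexample at row 2: with a=T, d=F, q=F, the formula is F.

No, it is not a tautology.


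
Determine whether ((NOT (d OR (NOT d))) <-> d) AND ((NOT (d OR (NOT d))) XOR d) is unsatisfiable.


Truth table over {d}:
d | φ
-----
F | F
T | F
Every row is false.

Yes, it is a contradiction.


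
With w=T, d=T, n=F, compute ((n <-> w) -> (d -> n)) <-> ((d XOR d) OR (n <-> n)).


Substitute w=T, d=T, n=F:
n <-> w = F <-> T = F
d -> n = T -> F = F
(n <-> w) -> (d -> n) = F -> F = T
d XOR d = T XOR T = F
n <-> n = F <-> F = T
(d XOR d) OR (n <-> n) = F OR T = T
((n <-> w) -> (d -> n)) <-> ((d XOR d) OR (n <-> n)) = T <-> T = T

T


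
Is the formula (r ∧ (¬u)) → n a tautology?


Build the truth table over {n, r, u}:
n | r | u | φ
-------------
F | F | F | T
T | F | F | T
F | T | F | F
T | T | F | T
F | F | T | T
T | F | T | T
F | T | T | T
T | T | T | T
Counterexample at row 3: with n=F, r=T, u=F, the formula is F.

No, it is not a tautology.


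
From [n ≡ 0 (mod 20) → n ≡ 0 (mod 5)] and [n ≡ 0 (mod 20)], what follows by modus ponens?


Modus ponens: from (P → Q) and P, infer Q.
P = 'n ≡ 0 (mod 20)' is asserted, and P → Q holds, so Q follows.

n ≡ 0 (mod 5).


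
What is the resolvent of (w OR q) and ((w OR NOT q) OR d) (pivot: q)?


The clauses contain complementary literals q and NOTq.
Resolution eliminates this pair and disjoins the remaining literals (merging duplicates).

(w OR d)


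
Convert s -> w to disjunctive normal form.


Step 1: Rewrite s → w as ¬s ∨ w.

(NOT s) OR w


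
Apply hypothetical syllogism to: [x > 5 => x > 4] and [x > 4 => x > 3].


Hypothetical syllogism: from (P → Q) and (Q → R), infer (P → R).
Chain the two implications through the shared middle term 'x > 4'.

x > 5 => x > 3


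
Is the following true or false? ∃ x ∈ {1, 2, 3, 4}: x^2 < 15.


Evaluate the predicate on each element: 1:T, 2:T, 3:T, 4:F.
Witness x = 1 satisfies the predicate.

T


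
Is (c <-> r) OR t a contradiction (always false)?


Truth table over {c, r, t}:
c | r | t | φ
-------------
F | F | F | T
T | F | F | F
F | T | F | F
T | T | F | T
F | F | T | T
T | F | T | T
F | T | T | T
T | T | T | T
Satisfying assignment at row 1: c=F, r=F, t=F gives T.

No, it is not a contradiction.


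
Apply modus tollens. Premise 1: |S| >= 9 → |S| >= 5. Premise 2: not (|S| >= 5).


Modus tollens: from (P → Q) and ¬Q, infer ¬P.
Q = '|S| >= 5' is denied; since P → Q, P must also fail.

Not (|S| >= 9).


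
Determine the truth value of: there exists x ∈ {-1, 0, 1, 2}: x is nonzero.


Evaluate the predicate on each element: -1:T, 0:F, 1:T, 2:T.
Witness x = -1 satisfies the predicate.

T


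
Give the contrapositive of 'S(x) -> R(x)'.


The contrapositive of (P → Q) is (¬Q → ¬P); it is logically equivalent to the original.
Here P = 'S(x)' and Q = 'R(x)'.

If not (R(x)), then not (S(x)).


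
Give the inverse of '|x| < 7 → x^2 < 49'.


The inverse of (P → Q) is (¬P → ¬Q). It is equivalent to the converse, not to the original.
Here P = '|x| < 7' and Q = 'x^2 < 49'.

If not (|x| < 7), then not (x^2 < 49).


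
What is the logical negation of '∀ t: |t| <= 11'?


¬(∀ x: φ) = ∃ x: ¬φ, and ¬(∃ x: φ) = ∀ x: ¬φ.
Apply to the universal statement.

∃ t: ¬(|t| <= 11)


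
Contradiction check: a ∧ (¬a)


Truth table over {a}:
a | φ
-----
F | F
T | F
Every row is false.

Yes, it is a contradiction.


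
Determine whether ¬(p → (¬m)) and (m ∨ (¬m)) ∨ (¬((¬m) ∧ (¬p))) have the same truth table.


Compare truth tables:
m | p | φ | ψ
-------------
F | F | F | T
T | F | F | T
F | T | F | T
T | T | T | T
They differ at row 1 (m=F, p=F): φ=F but ψ=T.

No, they are not logically equivalent.


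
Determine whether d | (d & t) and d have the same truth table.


Compare truth tables:
d | t | φ | ψ
-------------
False | False | False | False
True | False | True | True
False | True | False | False
True | True | True | True
The columns φ and ψ agree on every row.

Yes, they are logically equivalent.


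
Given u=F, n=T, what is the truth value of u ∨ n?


Disjunction is false only when both operands are false.
Substitute: u=F, n=T.
F ∨ T evaluates to T.

T


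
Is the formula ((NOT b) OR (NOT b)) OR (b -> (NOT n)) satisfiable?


Search for a satisfying assignment over {b, n}.
Try b=F, n=F: the formula evaluates to T.
A satisfying assignment exists.

Satisfiable.


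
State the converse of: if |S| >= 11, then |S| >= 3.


The converse of (P → Q) is (Q → P). It is not in general equivalent to the original.
Here P = '|S| >= 11' and Q = '|S| >= 3'.

If |S| >= 3, then |S| >= 11.


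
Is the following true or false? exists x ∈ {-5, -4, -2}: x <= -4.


Evaluate the predicate on each element: -5:True, -4:True, -2:False.
Witness x = -5 satisfies the predicate.

True


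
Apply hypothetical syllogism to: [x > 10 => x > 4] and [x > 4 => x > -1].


Hypothetical syllogism: from (P → Q) and (Q → R), infer (P → R).
Chain the two implications through the shared middle term 'x > 4'.

x > 10 => x > -1
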